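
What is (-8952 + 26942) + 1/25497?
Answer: 458691031/25497 ≈ 17990.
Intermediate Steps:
(-8952 + 26942) + 1/25497 = 17990 + 1/25497 = 458691031/25497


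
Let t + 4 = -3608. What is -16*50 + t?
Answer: -4412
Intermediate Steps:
t = -3612 (t = -4 - 3608 = -3612)
-16*50 + t = -16*50 - 3612 = -800 - 3612 = -4412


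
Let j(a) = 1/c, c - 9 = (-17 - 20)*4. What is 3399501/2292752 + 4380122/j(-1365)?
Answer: -199416021389845/327536 ≈ -6.0884e+8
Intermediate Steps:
c = -139 (c = 9 + (-17 - 20)*4 = 9 - 37*4 = 9 - 148 = -139)
j(a) = -1/139 (j(a) = 1/(-139) = -1/139)
3399501/2292752 + 4380122/j(-1365) = 3399501/2292752 + 4380122/(-1/139) = 3399501*(1/2292752) + 4380122*(-139) = 485643/327536 - 608836958 = -199416021389845/327536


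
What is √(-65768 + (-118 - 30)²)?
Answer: 2*I*√10966 ≈ 209.44*I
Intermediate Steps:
√(-65768 + (-118 - 30)²) = √(-65768 + (-148)²) = √(-65768 + 21904) = √(-43864) = 2*I*√10966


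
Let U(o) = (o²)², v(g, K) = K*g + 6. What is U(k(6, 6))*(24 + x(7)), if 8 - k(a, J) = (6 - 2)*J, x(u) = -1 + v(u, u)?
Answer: 5111808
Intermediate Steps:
v(g, K) = 6 + K*g
x(u) = 5 + u² (x(u) = -1 + (6 + u*u) = -1 + (6 + u²) = 5 + u²)
k(a, J) = 8 - 4*J (k(a, J) = 8 - (6 - 2)*J = 8 - 4*J)
U(o) = o⁴
U(k(6, 6))*(24 + x(7)) = (8 - 4*6)⁴*(24 + (5 + 7²)) = (8 - 24)⁴*(24 + (5 + 49)) = (-16)⁴*(24 + 54) = 65536*78 = 5111808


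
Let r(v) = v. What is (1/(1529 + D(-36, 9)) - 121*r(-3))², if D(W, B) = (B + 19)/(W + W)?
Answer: 99759404889369/757075225 ≈ 1.3177e+5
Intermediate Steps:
D(W, B) = (19 + B)/(2*W) (D(W, B) = (19 + B)/((2*W)) = (19 + B)*(1/(2*W)) = (19 + B)/(2*W))
(1/(1529 + D(-36, 9)) - 121*r(-3))² = (1/(1529 + (½)*(19 + 9)/(-36)) - 121*(-3))² = (1/(1529 + (½)*(-1/36)*28) + 363)² = (1/(1529 - 7/18) + 363)² = (1/(27515/18) + 363)² = (18/27515 + 363)² = (9987963/27515)² = 99759404889369/757075225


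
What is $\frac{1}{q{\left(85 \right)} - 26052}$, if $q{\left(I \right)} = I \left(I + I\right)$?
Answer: $- \frac{1}{11602} \approx -8.6192 \cdot 10^{-5}$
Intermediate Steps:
$q{\left(I \right)} = 2 I^{2}$ ($q{\left(I \right)} = I 2 I = 2 I^{2}$)
$\frac{1}{q{\left(85 \right)} - 26052} = \frac{1}{2 \cdot 85^{2} - 26052} = \frac{1}{2 \cdot 7225 - 26052} = \frac{1}{14450 - 26052} = \frac{1}{-11602} = - \frac{1}{11602}$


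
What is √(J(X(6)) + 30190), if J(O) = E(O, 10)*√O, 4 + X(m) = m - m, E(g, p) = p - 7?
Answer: √(30190 + 6*I) ≈ 173.75 + 0.017*I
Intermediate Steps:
E(g, p) = -7 + p
X(m) = -4 (X(m) = -4 + (m - m) = -4 + 0 = -4)
J(O) = 3*√O (J(O) = (-7 + 10)*√O = 3*√O)
√(J(X(6)) + 30190) = √(3*√(-4) + 30190) = √(3*(2*I) + 30190) = √(6*I + 30190) = √(30190 + 6*I)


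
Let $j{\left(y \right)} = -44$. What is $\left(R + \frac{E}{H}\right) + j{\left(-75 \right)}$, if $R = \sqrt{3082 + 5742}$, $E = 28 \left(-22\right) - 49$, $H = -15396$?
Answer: $- \frac{676759}{15396} + 2 \sqrt{2206} \approx 49.979$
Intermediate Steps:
$E = -665$ ($E = -616 - 49 = -665$)
$R = 2 \sqrt{2206}$ ($R = \sqrt{8824} = 2 \sqrt{2206} \approx 93.936$)
$\left(R + \frac{E}{H}\right) + j{\left(-75 \right)} = \left(2 \sqrt{2206} - \frac{665}{-15396}\right) - 44 = \left(2 \sqrt{2206} - - \frac{665}{15396}\right) - 44 = \left(2 \sqrt{2206} + \frac{665}{15396}\right) - 44 = \left(\frac{665}{15396} + 2 \sqrt{2206}\right) - 44 = - \frac{676759}{15396} + 2 \sqrt{2206}$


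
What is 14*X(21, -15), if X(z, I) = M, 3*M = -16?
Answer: -224/3 ≈ -74.667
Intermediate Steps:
M = -16/3 (M = (⅓)*(-16) = -16/3 ≈ -5.3333)
X(z, I) = -16/3
14*X(21, -15) = 14*(-16/3) = -224/3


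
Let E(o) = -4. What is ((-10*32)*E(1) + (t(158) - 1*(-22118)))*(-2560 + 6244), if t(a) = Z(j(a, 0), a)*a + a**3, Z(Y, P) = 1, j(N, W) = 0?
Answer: 14617625712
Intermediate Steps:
t(a) = a + a**3 (t(a) = 1*a + a**3 = a + a**3)
((-10*32)*E(1) + (t(158) - 1*(-22118)))*(-2560 + 6244) = (-10*32*(-4) + ((158 + 158**3) - 1*(-22118)))*(-2560 + 6244) = (-320*(-4) + ((158 + 3944312) + 22118))*3684 = (1280 + (3944470 + 22118))*3684 = (1280 + 3966588)*3684 = 3967868*3684 = 14617625712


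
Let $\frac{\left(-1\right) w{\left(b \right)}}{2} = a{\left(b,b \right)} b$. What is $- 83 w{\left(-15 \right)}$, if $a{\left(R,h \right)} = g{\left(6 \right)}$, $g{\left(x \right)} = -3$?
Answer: $7470$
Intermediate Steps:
$a{\left(R,h \right)} = -3$
$w{\left(b \right)} = 6 b$ ($w{\left(b \right)} = - 2 \left(- 3 b\right) = 6 b$)
$- 83 w{\left(-15 \right)} = - 83 \cdot 6 \left(-15\right) = \left(-83\right) \left(-90\right) = 7470$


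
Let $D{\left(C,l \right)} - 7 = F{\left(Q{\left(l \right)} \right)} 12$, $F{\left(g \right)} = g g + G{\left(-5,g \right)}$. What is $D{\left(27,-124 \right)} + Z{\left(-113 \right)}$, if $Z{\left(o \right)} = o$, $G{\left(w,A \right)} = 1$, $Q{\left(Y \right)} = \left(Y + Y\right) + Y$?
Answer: $1660514$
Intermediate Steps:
$Q{\left(Y \right)} = 3 Y$ ($Q{\left(Y \right)} = 2 Y + Y = 3 Y$)
$F{\left(g \right)} = 1 + g^{2}$ ($F{\left(g \right)} = g g + 1 = g^{2} + 1 = 1 + g^{2}$)
$D{\left(C,l \right)} = 19 + 108 l^{2}$ ($D{\left(C,l \right)} = 7 + \left(1 + \left(3 l\right)^{2}\right) 12 = 7 + \left(1 + 9 l^{2}\right) 12 = 7 + \left(12 + 108 l^{2}\right) = 19 + 108 l^{2}$)
$D{\left(27,-124 \right)} + Z{\left(-113 \right)} = \left(19 + 108 \left(-124\right)^{2}\right) - 113 = \left(19 + 108 \cdot 15376\right) - 113 = \left(19 + 1660608\right) - 113 = 1660627 - 113 = 1660514$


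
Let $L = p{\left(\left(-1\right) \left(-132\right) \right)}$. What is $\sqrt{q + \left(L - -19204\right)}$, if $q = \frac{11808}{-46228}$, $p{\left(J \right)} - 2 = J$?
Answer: $\frac{\sqrt{2582831330898}}{11557} \approx 139.06$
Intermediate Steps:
$p{\left(J \right)} = 2 + J$
$L = 134$ ($L = 2 - -132 = 2 + 132 = 134$)
$q = - \frac{2952}{11557}$ ($q = 11808 \left(- \frac{1}{46228}\right) = - \frac{2952}{11557} \approx -0.25543$)
$\sqrt{q + \left(L - -19204\right)} = \sqrt{- \frac{2952}{11557} + \left(134 - -19204\right)} = \sqrt{- \frac{2952}{11557} + \left(134 + 19204\right)} = \sqrt{- \frac{2952}{11557} + 19338} = \sqrt{\frac{223486314}{11557}} = \frac{\sqrt{2582831330898}}{11557}$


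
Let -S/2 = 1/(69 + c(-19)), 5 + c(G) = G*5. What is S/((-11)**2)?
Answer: 2/3751 ≈ 0.00053319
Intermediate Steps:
c(G) = -5 + 5*G (c(G) = -5 + G*5 = -5 + 5*G)
S = 2/31 (S = -2/(69 + (-5 + 5*(-19))) = -2/(69 + (-5 - 95)) = -2/(69 - 100) = -2/(-31) = -2*(-1/31) = 2/31 ≈ 0.064516)
S/((-11)**2) = 2/(31*((-11)**2)) = (2/31)/121 = (2/31)*(1/121) = 2/3751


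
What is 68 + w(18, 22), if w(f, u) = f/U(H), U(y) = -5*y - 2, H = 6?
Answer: 1079/16 ≈ 67.438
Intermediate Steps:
U(y) = -2 - 5*y
w(f, u) = -f/32 (w(f, u) = f/(-2 - 5*6) = f/(-2 - 30) = f/(-32) = f*(-1/32) = -f/32)
68 + w(18, 22) = 68 - 1/32*18 = 68 - 9/16 = 1079/16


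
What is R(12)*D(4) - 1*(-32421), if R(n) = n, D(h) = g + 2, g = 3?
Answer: 32481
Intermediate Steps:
D(h) = 5 (D(h) = 3 + 2 = 5)
R(12)*D(4) - 1*(-32421) = 12*5 - 1*(-32421) = 60 + 32421 = 32481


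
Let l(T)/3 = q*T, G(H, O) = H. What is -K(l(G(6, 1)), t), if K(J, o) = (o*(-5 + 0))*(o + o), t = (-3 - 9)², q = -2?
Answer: 207360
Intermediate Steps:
l(T) = -6*T (l(T) = 3*(-2*T) = -6*T)
t = 144 (t = (-12)² = 144)
K(J, o) = -10*o² (K(J, o) = (o*(-5))*(2*o) = (-5*o)*(2*o) = -10*o²)
-K(l(G(6, 1)), t) = -(-10)*144² = -(-10)*20736 = -1*(-207360) = 207360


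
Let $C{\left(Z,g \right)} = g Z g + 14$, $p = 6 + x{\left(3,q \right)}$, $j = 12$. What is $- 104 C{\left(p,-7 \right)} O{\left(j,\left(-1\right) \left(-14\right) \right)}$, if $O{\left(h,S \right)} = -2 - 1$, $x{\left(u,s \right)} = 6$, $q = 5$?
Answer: $187824$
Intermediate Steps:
$p = 12$ ($p = 6 + 6 = 12$)
$C{\left(Z,g \right)} = 14 + Z g^{2}$ ($C{\left(Z,g \right)} = Z g g + 14 = Z g^{2} + 14 = 14 + Z g^{2}$)
$O{\left(h,S \right)} = -3$ ($O{\left(h,S \right)} = -2 - 1 = -3$)
$- 104 C{\left(p,-7 \right)} O{\left(j,\left(-1\right) \left(-14\right) \right)} = - 104 \left(14 + 12 \left(-7\right)^{2}\right) \left(-3\right) = - 104 \left(14 + 12 \cdot 49\right) \left(-3\right) = - 104 \left(14 + 588\right) \left(-3\right) = \left(-104\right) 602 \left(-3\right) = \left(-62608\right) \left(-3\right) = 187824$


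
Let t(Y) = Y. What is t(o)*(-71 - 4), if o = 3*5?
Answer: -1125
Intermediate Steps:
o = 15
t(o)*(-71 - 4) = 15*(-71 - 4) = 15*(-75) = -1125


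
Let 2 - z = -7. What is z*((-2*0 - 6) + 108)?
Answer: 918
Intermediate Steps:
z = 9 (z = 2 - 1*(-7) = 2 + 7 = 9)
z*((-2*0 - 6) + 108) = 9*((-2*0 - 6) + 108) = 9*((0 - 6) + 108) = 9*(-6 + 108) = 9*102 = 918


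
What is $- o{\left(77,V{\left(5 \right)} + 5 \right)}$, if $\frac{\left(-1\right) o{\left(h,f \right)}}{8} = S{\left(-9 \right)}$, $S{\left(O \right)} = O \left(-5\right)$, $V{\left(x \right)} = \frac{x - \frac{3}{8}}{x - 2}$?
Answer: $360$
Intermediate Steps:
$V{\left(x \right)} = \frac{- \frac{3}{8} + x}{-2 + x}$ ($V{\left(x \right)} = \frac{x - \frac{3}{8}}{-2 + x} = \frac{- \frac{3}{8} + x}{-2 + x}$)
$S{\left(O \right)} = - 5 O$
$o{\left(h,f \right)} = -360$ ($o{\left(h,f \right)} = - 8 \left(\left(-5\right) \left(-9\right)\right) = \left(-8\right) 45 = -360$)
$- o{\left(77,V{\left(5 \right)} + 5 \right)} = \left(-1\right) \left(-360\right) = 360$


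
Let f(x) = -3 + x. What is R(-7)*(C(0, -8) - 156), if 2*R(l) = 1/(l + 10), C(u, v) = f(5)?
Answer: -77/3 ≈ -25.667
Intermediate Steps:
C(u, v) = 2 (C(u, v) = -3 + 5 = 2)
R(l) = 1/(2*(10 + l)) (R(l) = 1/(2*(l + 10)) = 1/(2*(10 + l)))
R(-7)*(C(0, -8) - 156) = (1/(2*(10 - 7)))*(2 - 156) = ((1/2)/3)*(-154) = ((1/2)*(1/3))*(-154) = (1/6)*(-154) = -77/3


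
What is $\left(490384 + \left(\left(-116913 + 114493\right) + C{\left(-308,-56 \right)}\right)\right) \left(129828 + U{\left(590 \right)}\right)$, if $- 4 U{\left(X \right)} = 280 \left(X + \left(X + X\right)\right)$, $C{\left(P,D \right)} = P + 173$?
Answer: $2891850312$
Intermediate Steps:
$C{\left(P,D \right)} = 173 + P$
$U{\left(X \right)} = - 210 X$ ($U{\left(X \right)} = - \frac{280 \left(X + \left(X + X\right)\right)}{4} = - \frac{280 \left(X + 2 X\right)}{4} = - \frac{280 \cdot 3 X}{4} = - \frac{840 X}{4} = - 210 X$)
$\left(490384 + \left(\left(-116913 + 114493\right) + C{\left(-308,-56 \right)}\right)\right) \left(129828 + U{\left(590 \right)}\right) = \left(490384 + \left(\left(-116913 + 114493\right) + \left(173 - 308\right)\right)\right) \left(129828 - 123900\right) = \left(490384 - 2555\right) \left(129828 - 123900\right) = \left(490384 - 2555\right) 5928 = 487829 \cdot 5928 = 2891850312$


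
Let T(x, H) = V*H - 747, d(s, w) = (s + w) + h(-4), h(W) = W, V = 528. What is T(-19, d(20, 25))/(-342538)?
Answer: -20901/342538 ≈ -0.061018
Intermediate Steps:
d(s, w) = -4 + s + w (d(s, w) = (s + w) - 4 = -4 + s + w)
T(x, H) = -747 + 528*H (T(x, H) = 528*H - 747 = -747 + 528*H)
T(-19, d(20, 25))/(-342538) = (-747 + 528*(-4 + 20 + 25))/(-342538) = (-747 + 528*41)*(-1/342538) = (-747 + 21648)*(-1/342538) = 20901*(-1/342538) = -20901/342538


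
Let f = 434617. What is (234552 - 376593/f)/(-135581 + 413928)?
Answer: 101939909991/120974338099 ≈ 0.84266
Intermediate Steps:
(234552 - 376593/f)/(-135581 + 413928) = (234552 - 376593/434617)/(-135581 + 413928) = (234552 - 376593*1/434617)/278347 = (234552 - 376593/434617)*(1/278347) = (101939909991/434617)*(1/278347) = 101939909991/120974338099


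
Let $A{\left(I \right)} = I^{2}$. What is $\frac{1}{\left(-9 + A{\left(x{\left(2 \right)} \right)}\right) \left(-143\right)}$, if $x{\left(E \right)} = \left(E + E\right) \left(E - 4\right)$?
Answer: $- \frac{1}{7865} \approx -0.00012715$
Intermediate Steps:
$x{\left(E \right)} = 2 E \left(-4 + E\right)$
$\frac{1}{\left(-9 + A{\left(x{\left(2 \right)} \right)}\right) \left(-143\right)} = \frac{1}{\left(-9 + \left(2 \cdot 2 \left(-4 + 2\right)\right)^{2}\right) \left(-143\right)} = \frac{1}{\left(-9 + \left(2 \cdot 2 \left(-2\right)\right)^{2}\right) \left(-143\right)} = \frac{1}{\left(-9 + \left(-8\right)^{2}\right) \left(-143\right)} = \frac{1}{\left(-9 + 64\right) \left(-143\right)} = \frac{1}{55 \left(-143\right)} = \frac{1}{-7865} = - \frac{1}{7865}$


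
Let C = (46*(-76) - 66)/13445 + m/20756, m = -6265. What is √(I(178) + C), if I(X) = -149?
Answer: I*√2911951018096041585/139532210 ≈ 12.23*I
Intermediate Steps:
C = -158165797/279064420 (C = (46*(-76) - 66)/13445 - 6265/20756 = (-3496 - 66)*(1/13445) - 6265*1/20756 = -3562*1/13445 - 6265/20756 = -3562/13445 - 6265/20756 = -158165797/279064420 ≈ -0.56677)
√(I(178) + C) = √(-149 - 158165797/279064420) = √(-41738764377/279064420) = I*√2911951018096041585/139532210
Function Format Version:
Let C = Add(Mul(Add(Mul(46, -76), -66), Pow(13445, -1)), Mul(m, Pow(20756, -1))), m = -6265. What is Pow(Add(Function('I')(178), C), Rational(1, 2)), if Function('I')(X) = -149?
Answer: Mul(Rational(1, 139532210), I, Pow(2911951018096041585, Rational(1, 2))) ≈ Mul(12.230, I)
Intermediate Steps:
C = Rational(-158165797, 279064420) (C = Add(Mul(Add(Mul(46, -76), -66), Pow(13445, -1)), Mul(-6265, Pow(20756, -1))) = Add(Mul(Add(-3496, -66), Rational(1, 13445)), Mul(-6265, Rational(1, 20756))) = Add(Mul(-3562, Rational(1, 13445)), Rational(-6265, 20756)) = Add(Rational(-3562, 13445), Rational(-6265, 20756)) = Rational(-158165797, 279064420) ≈ -0.56677)
Pow(Add(Function('I')(178), C), Rational(1, 2)) = Pow(Add(-149, Rational(-158165797, 279064420)), Rational(1, 2)) = Pow(Rational(-41738764377, 279064420), Rational(1, 2)) = Mul(Rational(1, 139532210), I, Pow(2911951018096041585, Rational(1, 2)))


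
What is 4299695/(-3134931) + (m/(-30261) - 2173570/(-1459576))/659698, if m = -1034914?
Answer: -6959902742973225932617/5074703092435708707976 ≈ -1.3715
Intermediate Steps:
4299695/(-3134931) + (m/(-30261) - 2173570/(-1459576))/659698 = 4299695/(-3134931) + (-1034914/(-30261) - 2173570/(-1459576))/659698 = 4299695*(-1/3134931) + (-1034914*(-1/30261) - 2173570*(-1/1459576))*(1/659698) = -4299695/3134931 + (1034914/30261 + 1086785/729788)*(1/659698) = -4299695/3134931 + (788155019117/22084114668)*(1/659698) = -4299695/3134931 + 788155019117/14568846278250264 = -6959902742973225932617/5074703092435708707976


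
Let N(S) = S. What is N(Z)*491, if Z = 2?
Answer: 982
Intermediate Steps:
N(Z)*491 = 2*491 = 982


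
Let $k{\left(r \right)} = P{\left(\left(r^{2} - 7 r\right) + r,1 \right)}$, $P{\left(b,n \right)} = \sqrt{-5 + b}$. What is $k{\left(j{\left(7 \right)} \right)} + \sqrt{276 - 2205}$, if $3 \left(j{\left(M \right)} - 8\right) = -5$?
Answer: $i \left(\sqrt{1929} + \frac{\sqrt{26}}{3}\right) \approx 45.62 i$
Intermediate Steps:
$j{\left(M \right)} = \frac{19}{3}$ ($j{\left(M \right)} = 8 + \frac{1}{3} \left(-5\right) = 8 - \frac{5}{3} = \frac{19}{3}$)
$k{\left(r \right)} = \sqrt{-5 + r^{2} - 6 r}$ ($k{\left(r \right)} = \sqrt{-5 + \left(\left(r^{2} - 7 r\right) + r\right)} = \sqrt{-5 + \left(r^{2} - 6 r\right)} = \sqrt{-5 + r^{2} - 6 r}$)
$k{\left(j{\left(7 \right)} \right)} + \sqrt{276 - 2205} = \sqrt{-5 + \frac{19 \left(-6 + \frac{19}{3}\right)}{3}} + \sqrt{276 - 2205} = \sqrt{-5 + \frac{19}{3} \cdot \frac{1}{3}} + \sqrt{-1929} = \sqrt{-5 + \frac{19}{9}} + i \sqrt{1929} = \sqrt{- \frac{26}{9}} + i \sqrt{1929} = \frac{i \sqrt{26}}{3} + i \sqrt{1929} = i \sqrt{1929} + \frac{i \sqrt{26}}{3}$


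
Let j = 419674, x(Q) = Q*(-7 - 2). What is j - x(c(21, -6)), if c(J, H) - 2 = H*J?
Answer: 418558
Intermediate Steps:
c(J, H) = 2 + H*J
x(Q) = -9*Q (x(Q) = Q*(-9) = -9*Q)
j - x(c(21, -6)) = 419674 - (-9)*(2 - 6*21) = 419674 - (-9)*(2 - 126) = 419674 - (-9)*(-124) = 419674 - 1*1116 = 419674 - 1116 = 418558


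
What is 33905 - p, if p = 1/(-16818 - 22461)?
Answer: 1331754496/39279 ≈ 33905.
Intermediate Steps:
p = -1/39279 (p = 1/(-39279) = -1/39279 ≈ -2.5459e-5)
33905 - p = 33905 - 1*(-1/39279) = 33905 + 1/39279 = 1331754496/39279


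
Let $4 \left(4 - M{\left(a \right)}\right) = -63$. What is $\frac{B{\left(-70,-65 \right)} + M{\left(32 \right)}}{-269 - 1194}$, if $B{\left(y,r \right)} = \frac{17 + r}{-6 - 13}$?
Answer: $- \frac{1693}{111188} \approx -0.015226$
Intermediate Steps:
$M{\left(a \right)} = \frac{79}{4}$ ($M{\left(a \right)} = 4 - - \frac{63}{4} = 4 + \frac{63}{4} = \frac{79}{4}$)
$B{\left(y,r \right)} = - \frac{17}{19} - \frac{r}{19}$ ($B{\left(y,r \right)} = \frac{17 + r}{-19} = \left(17 + r\right) \left(- \frac{1}{19}\right) = - \frac{17}{19} - \frac{r}{19}$)
$\frac{B{\left(-70,-65 \right)} + M{\left(32 \right)}}{-269 - 1194} = \frac{\left(- \frac{17}{19} - - \frac{65}{19}\right) + \frac{79}{4}}{-269 - 1194} = \frac{\left(- \frac{17}{19} + \frac{65}{19}\right) + \frac{79}{4}}{-1463} = \left(\frac{48}{19} + \frac{79}{4}\right) \left(- \frac{1}{1463}\right) = \frac{1693}{76} \left(- \frac{1}{1463}\right) = - \frac{1693}{111188}$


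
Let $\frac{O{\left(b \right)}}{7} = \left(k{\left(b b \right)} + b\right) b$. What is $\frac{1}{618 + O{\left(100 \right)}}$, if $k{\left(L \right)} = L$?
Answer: $\frac{1}{7070618} \approx 1.4143 \cdot 10^{-7}$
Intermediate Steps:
$O{\left(b \right)} = 7 b \left(b + b^{2}\right)$ ($O{\left(b \right)} = 7 \left(b b + b\right) b = 7 \left(b^{2} + b\right) b = 7 \left(b + b^{2}\right) b = 7 b \left(b + b^{2}\right)$)
$\frac{1}{618 + O{\left(100 \right)}} = \frac{1}{618 + 7 \cdot 100^{2} \left(1 + 100\right)} = \frac{1}{618 + 7 \cdot 10000 \cdot 101} = \frac{1}{618 + 7070000} = \frac{1}{7070618}$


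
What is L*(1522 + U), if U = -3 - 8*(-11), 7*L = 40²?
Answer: 2571200/7 ≈ 3.6731e+5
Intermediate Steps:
L = 1600/7 (L = (⅐)*40² = (⅐)*1600 = 1600/7 ≈ 228.57)
U = 85 (U = -3 + 88 = 85)
L*(1522 + U) = 1600*(1522 + 85)/7 = (1600/7)*1607 = 2571200/7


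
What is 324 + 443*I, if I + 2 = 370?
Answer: 163348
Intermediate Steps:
I = 368 (I = -2 + 370 = 368)
324 + 443*I = 324 + 443*368 = 324 + 163024 = 163348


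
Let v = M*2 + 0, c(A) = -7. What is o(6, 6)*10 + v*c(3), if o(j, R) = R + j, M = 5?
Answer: 50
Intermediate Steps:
v = 10 (v = 5*2 + 0 = 10 + 0 = 10)
o(6, 6)*10 + v*c(3) = (6 + 6)*10 + 10*(-7) = 12*10 - 70 = 120 - 70 = 50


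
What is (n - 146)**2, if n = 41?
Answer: 11025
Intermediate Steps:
(n - 146)**2 = (41 - 146)**2 = (-105)**2 = 11025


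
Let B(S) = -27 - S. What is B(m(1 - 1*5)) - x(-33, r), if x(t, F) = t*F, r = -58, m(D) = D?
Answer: -1937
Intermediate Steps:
x(t, F) = F*t
B(m(1 - 1*5)) - x(-33, r) = (-27 - (1 - 1*5)) - (-58)*(-33) = (-27 - (1 - 5)) - 1*1914 = (-27 - 1*(-4)) - 1914 = (-27 + 4) - 1914 = -23 - 1914 = -1937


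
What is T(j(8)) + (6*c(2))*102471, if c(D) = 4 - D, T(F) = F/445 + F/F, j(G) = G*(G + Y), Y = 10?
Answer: 547195729/445 ≈ 1.2297e+6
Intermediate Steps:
j(G) = G*(10 + G) (j(G) = G*(G + 10) = G*(10 + G))
T(F) = 1 + F/445 (T(F) = F*(1/445) + 1 = F/445 + 1 = 1 + F/445)
T(j(8)) + (6*c(2))*102471 = (1 + (8*(10 + 8))/445) + (6*(4 - 1*2))*102471 = (1 + (8*18)/445) + (6*(4 - 2))*102471 = (1 + (1/445)*144) + (6*2)*102471 = (1 + 144/445) + 12*102471 = 589/445 + 1229652 = 547195729/445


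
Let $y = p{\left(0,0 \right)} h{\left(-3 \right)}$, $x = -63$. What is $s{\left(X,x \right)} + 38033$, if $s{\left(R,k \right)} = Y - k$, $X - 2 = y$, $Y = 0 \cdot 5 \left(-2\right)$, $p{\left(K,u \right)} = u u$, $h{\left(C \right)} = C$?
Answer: $38096$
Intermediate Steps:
$p{\left(K,u \right)} = u^{2}$
$Y = 0$ ($Y = 0 \left(-2\right) = 0$)
$y = 0$ ($y = 0^{2} \left(-3\right) = 0 \left(-3\right) = 0$)
$X = 2$ ($X = 2 + 0 = 2$)
$s{\left(R,k \right)} = - k$ ($s{\left(R,k \right)} = 0 - k = - k$)
$s{\left(X,x \right)} + 38033 = \left(-1\right) \left(-63\right) + 38033 = 63 + 38033 = 38096$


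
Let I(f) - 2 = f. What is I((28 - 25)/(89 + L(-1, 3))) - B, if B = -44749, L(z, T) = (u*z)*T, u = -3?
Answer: 4385601/98 ≈ 44751.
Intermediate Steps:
L(z, T) = -3*T*z (L(z, T) = (-3*z)*T = -3*T*z)
I(f) = 2 + f
I((28 - 25)/(89 + L(-1, 3))) - B = (2 + (28 - 25)/(89 - 3*3*(-1))) - 1*(-44749) = (2 + 3/(89 + 9)) + 44749 = (2 + 3/98) + 44749 = 199/98 + 44749 = 4385601/98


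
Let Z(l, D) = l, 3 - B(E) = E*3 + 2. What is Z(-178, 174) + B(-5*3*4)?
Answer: 3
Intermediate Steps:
B(E) = 1 - 3*E (B(E) = 3 - (E*3 + 2) = 3 - (3*E + 2) = 3 - (2 + 3*E) = 3 + (-2 - 3*E) = 1 - 3*E)
Z(-178, 174) + B(-5*3*4) = -178 + (1 - 3*(-5*3)*4) = -178 + (1 - (-45)*4) = -178 + (1 - 3*(-60)) = -178 + (1 + 180) = -178 + 181 = 3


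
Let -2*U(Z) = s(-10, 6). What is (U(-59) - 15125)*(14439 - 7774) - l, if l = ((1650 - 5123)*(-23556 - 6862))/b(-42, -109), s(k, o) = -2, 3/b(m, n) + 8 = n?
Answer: 4019225386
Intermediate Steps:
b(m, n) = 3/(-8 + n)
U(Z) = 1 (U(Z) = -½*(-2) = 1)
l = -4120026846 (l = ((1650 - 5123)*(-23556 - 6862))/((3/(-8 - 109))) = (-3473*(-30418))/((3/(-117))) = 105641714/((3*(-1/117))) = 105641714/(-1/39) = 105641714*(-39) = -4120026846)
(U(-59) - 15125)*(14439 - 7774) - l = (1 - 15125)*(14439 - 7774) - 1*(-4120026846) = -15124*6665 + 4120026846 = -100801460 + 4120026846 = 4019225386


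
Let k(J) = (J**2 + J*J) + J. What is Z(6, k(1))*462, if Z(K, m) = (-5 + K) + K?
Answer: 3234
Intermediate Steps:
k(J) = J + 2*J**2 (k(J) = (J**2 + J**2) + J = 2*J**2 + J = J + 2*J**2)
Z(K, m) = -5 + 2*K
Z(6, k(1))*462 = (-5 + 2*6)*462 = (-5 + 12)*462 = 7*462 = 3234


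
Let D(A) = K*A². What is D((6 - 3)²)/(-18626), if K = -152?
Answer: 6156/9313 ≈ 0.66101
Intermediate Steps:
D(A) = -152*A²
D((6 - 3)²)/(-18626) = -152*(6 - 3)⁴/(-18626) = -152*(3²)²*(-1/18626) = -152*9²*(-1/18626) = -152*81*(-1/18626) = -12312*(-1/18626) = 6156/9313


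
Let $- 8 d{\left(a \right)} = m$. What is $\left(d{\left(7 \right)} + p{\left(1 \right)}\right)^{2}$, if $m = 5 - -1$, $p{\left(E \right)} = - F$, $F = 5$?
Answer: $\frac{529}{16} \approx 33.063$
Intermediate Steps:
$p{\left(E \right)} = -5$ ($p{\left(E \right)} = \left(-1\right) 5 = -5$)
$m = 6$ ($m = 5 + 1 = 6$)
$d{\left(a \right)} = - \frac{3}{4}$ ($d{\left(a \right)} = \left(- \frac{1}{8}\right) 6 = - \frac{3}{4}$)
$\left(d{\left(7 \right)} + p{\left(1 \right)}\right)^{2} = \left(- \frac{3}{4} - 5\right)^{2} = \left(- \frac{23}{4}\right)^{2} = \frac{529}{16}$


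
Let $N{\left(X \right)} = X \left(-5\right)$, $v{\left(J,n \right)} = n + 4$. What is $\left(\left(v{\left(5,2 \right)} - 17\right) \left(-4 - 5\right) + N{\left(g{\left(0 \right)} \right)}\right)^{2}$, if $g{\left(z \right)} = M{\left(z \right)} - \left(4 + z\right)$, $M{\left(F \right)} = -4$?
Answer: $19321$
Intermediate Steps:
$v{\left(J,n \right)} = 4 + n$
$g{\left(z \right)} = -8 - z$ ($g{\left(z \right)} = -4 - \left(4 + z\right) = -8 - z$)
$N{\left(X \right)} = - 5 X$
$\left(\left(v{\left(5,2 \right)} - 17\right) \left(-4 - 5\right) + N{\left(g{\left(0 \right)} \right)}\right)^{2} = \left(\left(\left(4 + 2\right) - 17\right) \left(-4 - 5\right) - 5 \left(-8 - 0\right)\right)^{2} = \left(\left(6 - 17\right) \left(-9\right) - 5 \left(-8 + 0\right)\right)^{2} = \left(\left(-11\right) \left(-9\right) - -40\right)^{2} = \left(99 + 40\right)^{2} = 139^{2} = 19321$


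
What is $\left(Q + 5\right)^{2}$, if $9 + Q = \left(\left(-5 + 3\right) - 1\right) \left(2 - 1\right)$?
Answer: $49$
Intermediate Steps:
$Q = -12$ ($Q = -9 + \left(\left(-5 + 3\right) - 1\right) \left(2 - 1\right) = -9 + \left(-2 - 1\right) 1 = -9 - 3 = -12$)
$\left(Q + 5\right)^{2} = \left(-12 + 5\right)^{2} = \left(-7\right)^{2} = 49$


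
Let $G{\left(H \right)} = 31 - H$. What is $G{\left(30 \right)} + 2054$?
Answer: $2055$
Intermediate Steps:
$G{\left(30 \right)} + 2054 = \left(31 - 30\right) + 2054 = 1 + 2054 = 2055$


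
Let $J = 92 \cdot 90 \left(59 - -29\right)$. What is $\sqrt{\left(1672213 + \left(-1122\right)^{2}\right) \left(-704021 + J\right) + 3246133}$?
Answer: $2 \sqrt{18040980794} \approx 2.6863 \cdot 10^{5}$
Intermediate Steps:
$J = 728640$ ($J = 8280 \left(59 + 29\right) = 8280 \cdot 88 = 728640$)
$\sqrt{\left(1672213 + \left(-1122\right)^{2}\right) \left(-704021 + J\right) + 3246133} = \sqrt{\left(1672213 + \left(-1122\right)^{2}\right) \left(-704021 + 728640\right) + 3246133} = \sqrt{\left(1672213 + 1258884\right) 24619 + 3246133} = \sqrt{2931097 \cdot 24619 + 3246133} = \sqrt{72160677043 + 3246133} = \sqrt{72163923176} = 2 \sqrt{18040980794}$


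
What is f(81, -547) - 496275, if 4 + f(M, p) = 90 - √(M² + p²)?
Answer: -496189 - √305770 ≈ -4.9674e+5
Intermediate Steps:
f(M, p) = 86 - √(M² + p²) (f(M, p) = -4 + (90 - √(M² + p²)) = 86 - √(M² + p²))
f(81, -547) - 496275 = (86 - √(81² + (-547)²)) - 496275 = (86 - √(6561 + 299209)) - 496275 = (86 - √305770) - 496275 = -496189 - √305770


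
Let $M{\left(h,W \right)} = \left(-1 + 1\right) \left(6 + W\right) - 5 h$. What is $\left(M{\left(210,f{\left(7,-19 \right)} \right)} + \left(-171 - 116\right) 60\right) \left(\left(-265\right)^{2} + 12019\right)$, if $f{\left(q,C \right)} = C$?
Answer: $-1502597880$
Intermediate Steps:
$M{\left(h,W \right)} = - 5 h$ ($M{\left(h,W \right)} = 0 \left(6 + W\right) - 5 h = 0 - 5 h = - 5 h$)
$\left(M{\left(210,f{\left(7,-19 \right)} \right)} + \left(-171 - 116\right) 60\right) \left(\left(-265\right)^{2} + 12019\right) = \left(\left(-5\right) 210 + \left(-171 - 116\right) 60\right) \left(\left(-265\right)^{2} + 12019\right) = \left(-1050 - 17220\right) \left(70225 + 12019\right) = \left(-1050 - 17220\right) 82244 = \left(-18270\right) 82244 = -1502597880$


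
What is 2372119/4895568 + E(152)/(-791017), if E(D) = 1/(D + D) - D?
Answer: 4458185092481/9197134092558 ≈ 0.48474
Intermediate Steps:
E(D) = 1/(2*D) - D
2372119/4895568 + E(152)/(-791017) = 2372119/4895568 + ((½)/152 - 1*152)/(-791017) = 2372119*(1/4895568) + ((½)*(1/152) - 152)*(-1/791017) = 2372119/4895568 + (1/304 - 152)*(-1/791017) = 2372119/4895568 - 46207/304*(-1/791017) = 2372119/4895568 + 46207/240469168 = 4458185092481/9197134092558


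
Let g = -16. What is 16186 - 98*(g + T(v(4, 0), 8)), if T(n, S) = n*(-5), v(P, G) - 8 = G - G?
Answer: 21674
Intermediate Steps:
v(P, G) = 8 (v(P, G) = 8 + (G - G) = 8 + 0 = 8)
T(n, S) = -5*n
16186 - 98*(g + T(v(4, 0), 8)) = 16186 - 98*(-16 - 5*8) = 16186 - 98*(-16 - 40) = 16186 - 98*(-56) = 16186 + 5488 = 21674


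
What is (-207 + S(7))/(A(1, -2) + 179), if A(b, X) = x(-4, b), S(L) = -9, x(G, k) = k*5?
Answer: -27/23 ≈ -1.1739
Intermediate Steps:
x(G, k) = 5*k
A(b, X) = 5*b
(-207 + S(7))/(A(1, -2) + 179) = (-207 - 9)/(5*1 + 179) = -216/(5 + 179) = -216/184 = -216*1/184 = -27/23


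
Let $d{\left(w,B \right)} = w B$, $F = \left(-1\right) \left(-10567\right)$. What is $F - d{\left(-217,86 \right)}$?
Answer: $29229$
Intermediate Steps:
$F = 10567$
$d{\left(w,B \right)} = B w$
$F - d{\left(-217,86 \right)} = 10567 - 86 \left(-217\right) = 10567 - -18662 = 10567 + 18662 = 29229$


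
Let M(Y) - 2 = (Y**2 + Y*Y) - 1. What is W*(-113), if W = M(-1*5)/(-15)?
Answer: 1921/5 ≈ 384.20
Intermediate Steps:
M(Y) = 1 + 2*Y**2 (M(Y) = 2 + ((Y**2 + Y*Y) - 1) = 2 + ((Y**2 + Y**2) - 1) = 2 + (2*Y**2 - 1) = 2 + (-1 + 2*Y**2) = 1 + 2*Y**2)
W = -17/5 (W = (1 + 2*(-1*5)**2)/(-15) = (1 + 2*(-5)**2)*(-1/15) = (1 + 2*25)*(-1/15) = (1 + 50)*(-1/15) = 51*(-1/15) = -17/5 ≈ -3.4000)
W*(-113) = -17/5*(-113) = 1921/5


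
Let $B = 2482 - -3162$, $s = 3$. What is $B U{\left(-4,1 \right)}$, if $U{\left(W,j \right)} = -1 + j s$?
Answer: $11288$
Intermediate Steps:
$U{\left(W,j \right)} = -1 + 3 j$ ($U{\left(W,j \right)} = -1 + j 3 = -1 + 3 j$)
$B = 5644$ ($B = 2482 + 3162 = 5644$)
$B U{\left(-4,1 \right)} = 5644 \left(-1 + 3 \cdot 1\right) = 5644 \left(-1 + 3\right) = 5644 \cdot 2 = 11288$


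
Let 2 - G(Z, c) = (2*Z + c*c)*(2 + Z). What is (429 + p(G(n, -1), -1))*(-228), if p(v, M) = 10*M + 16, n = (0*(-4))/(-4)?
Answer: -99180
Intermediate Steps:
n = 0 (n = 0*(-1/4) = 0)
G(Z, c) = 2 - (2 + Z)*(c**2 + 2*Z) (G(Z, c) = 2 - (2*Z + c*c)*(2 + Z) = 2 - (2*Z + c**2)*(2 + Z) = 2 - (c**2 + 2*Z)*(2 + Z) = 2 - (2 + Z)*(c**2 + 2*Z))
p(v, M) = 16 + 10*M
(429 + p(G(n, -1), -1))*(-228) = (429 + (16 + 10*(-1)))*(-228) = (429 + (16 - 10))*(-228) = (429 + 6)*(-228) = 435*(-228) = -99180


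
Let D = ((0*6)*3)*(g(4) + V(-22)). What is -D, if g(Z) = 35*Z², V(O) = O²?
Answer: 0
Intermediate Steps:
D = 0 (D = ((0*6)*3)*(35*4² + (-22)²) = (0*3)*(35*16 + 484) = 0*(560 + 484) = 0*1044 = 0)
-D = -1*0 = 0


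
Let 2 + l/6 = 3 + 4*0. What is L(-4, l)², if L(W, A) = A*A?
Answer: 1296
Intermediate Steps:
l = 6 (l = -12 + 6*(3 + 4*0) = -12 + 6*(3 + 0) = -12 + 6*3 = -12 + 18 = 6)
L(W, A) = A²
L(-4, l)² = (6²)² = 36² = 1296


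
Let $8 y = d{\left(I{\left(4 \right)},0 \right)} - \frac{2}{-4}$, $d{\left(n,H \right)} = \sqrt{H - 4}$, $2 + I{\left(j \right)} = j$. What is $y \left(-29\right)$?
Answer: $- \frac{29}{16} - \frac{29 i}{4} \approx -1.8125 - 7.25 i$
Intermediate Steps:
$I{\left(j \right)} = -2 + j$
$d{\left(n,H \right)} = \sqrt{-4 + H}$
$y = \frac{1}{16} + \frac{i}{4}$ ($y = \frac{\sqrt{-4 + 0} - \frac{2}{-4}}{8} = \frac{\sqrt{-4} - - \frac{1}{2}}{8} = \frac{2 i + \frac{1}{2}}{8} = \frac{\frac{1}{2} + 2 i}{8} = \frac{1}{16} + \frac{i}{4} \approx 0.0625 + 0.25 i$)
$y \left(-29\right) = \left(\frac{1}{16} + \frac{i}{4}\right) \left(-29\right) = - \frac{29}{16} - \frac{29 i}{4}$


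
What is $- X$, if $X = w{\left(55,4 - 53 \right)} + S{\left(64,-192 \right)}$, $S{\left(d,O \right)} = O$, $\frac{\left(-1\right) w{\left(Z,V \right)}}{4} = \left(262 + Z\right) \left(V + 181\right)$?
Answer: $167568$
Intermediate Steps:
$w{\left(Z,V \right)} = - 4 \left(181 + V\right) \left(262 + Z\right)$ ($w{\left(Z,V \right)} = - 4 \left(262 + Z\right) \left(V + 181\right) = - 4 \left(262 + Z\right) \left(181 + V\right) = - 4 \left(181 + V\right) \left(262 + Z\right)$)
$X = -167568$ ($X = \left(-189688 - 1048 \left(4 - 53\right) - 39820 - 4 \left(4 - 53\right) 55\right) - 192 = \left(-189688 - -51352 - 39820 - \left(-196\right) 55\right) - 192 = \left(-189688 + 51352 - 39820 + 10780\right) - 192 = -167376 - 192 = -167568$)
$- X = \left(-1\right) \left(-167568\right) = 167568$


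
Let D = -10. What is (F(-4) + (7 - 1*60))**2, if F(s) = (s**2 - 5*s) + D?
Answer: 729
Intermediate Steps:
F(s) = -10 + s**2 - 5*s (F(s) = (s**2 - 5*s) - 10 = -10 + s**2 - 5*s)
(F(-4) + (7 - 1*60))**2 = ((-10 + (-4)**2 - 5*(-4)) + (7 - 1*60))**2 = ((-10 + 16 + 20) + (7 - 60))**2 = (26 - 53)**2 = (-27)**2 = 729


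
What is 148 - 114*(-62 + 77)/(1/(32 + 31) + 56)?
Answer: 414562/3529 ≈ 117.47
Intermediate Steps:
148 - 114*(-62 + 77)/(1/(32 + 31) + 56) = 148 - 1710/(1/63 + 56) = 148 - 1710/3529/63 = 148 - 1710*63/3529 = 148 - 114*945/3529 = 148 - 107730/3529 = 414562/3529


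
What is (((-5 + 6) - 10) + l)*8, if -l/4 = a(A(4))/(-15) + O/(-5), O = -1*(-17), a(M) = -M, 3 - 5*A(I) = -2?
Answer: 104/3 ≈ 34.667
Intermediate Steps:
A(I) = 1 (A(I) = ⅗ - ⅕*(-2) = ⅗ + ⅖ = 1)
O = 17
l = 40/3 (l = -4*(-1*1/(-15) + 17/(-5)) = -4*(-1*(-1/15) + 17*(-⅕)) = -4*(1/15 - 17/5) = -4*(-10/3) = 40/3 ≈ 13.333)
(((-5 + 6) - 10) + l)*8 = (((-5 + 6) - 10) + 40/3)*8 = ((1 - 10) + 40/3)*8 = (-9 + 40/3)*8 = (13/3)*8 = 104/3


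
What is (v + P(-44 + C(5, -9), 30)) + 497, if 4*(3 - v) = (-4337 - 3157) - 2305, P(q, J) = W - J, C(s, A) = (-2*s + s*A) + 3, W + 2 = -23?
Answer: 11579/4 ≈ 2894.8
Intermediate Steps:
W = -25 (W = -2 - 23 = -25)
C(s, A) = 3 - 2*s + A*s (C(s, A) = (-2*s + A*s) + 3 = 3 - 2*s + A*s)
P(q, J) = -25 - J
v = 9811/4 (v = 3 - ((-4337 - 3157) - 2305)/4 = 3 - (-7494 - 2305)/4 = 3 - ¼*(-9799) = 3 + 9799/4 = 9811/4 ≈ 2452.8)
(v + P(-44 + C(5, -9), 30)) + 497 = (9811/4 + (-25 - 1*30)) + 497 = (9811/4 + (-25 - 30)) + 497 = (9811/4 - 55) + 497 = 9591/4 + 497 = 11579/4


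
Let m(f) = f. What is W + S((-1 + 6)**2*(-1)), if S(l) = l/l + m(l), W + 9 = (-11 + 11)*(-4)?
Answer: -33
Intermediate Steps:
W = -9 (W = -9 + (-11 + 11)*(-4) = -9 + 0*(-4) = -9 + 0 = -9)
S(l) = 1 + l (S(l) = l/l + l = 1 + l)
W + S((-1 + 6)**2*(-1)) = -9 + (1 + (-1 + 6)**2*(-1)) = -9 + (1 + 5**2*(-1)) = -9 + (1 + 25*(-1)) = -9 + (1 - 25) = -9 - 24 = -33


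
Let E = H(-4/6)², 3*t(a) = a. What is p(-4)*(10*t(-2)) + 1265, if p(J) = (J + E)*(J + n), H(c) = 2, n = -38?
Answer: 1265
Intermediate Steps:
t(a) = a/3
E = 4 (E = 2² = 4)
p(J) = (-38 + J)*(4 + J) (p(J) = (J + 4)*(J - 38) = (4 + J)*(-38 + J) = (-38 + J)*(4 + J))
p(-4)*(10*t(-2)) + 1265 = (-152 + (-4)² - 34*(-4))*(10*((⅓)*(-2))) + 1265 = (-152 + 16 + 136)*(10*(-⅔)) + 1265 = 0*(-20/3) + 1265 = 0 + 1265 = 1265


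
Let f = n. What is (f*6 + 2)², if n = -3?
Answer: 256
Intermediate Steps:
f = -3
(f*6 + 2)² = (-3*6 + 2)² = (-18 + 2)² = (-16)² = 256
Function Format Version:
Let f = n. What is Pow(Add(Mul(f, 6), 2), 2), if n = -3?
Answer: 256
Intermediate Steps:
f = -3
Pow(Add(Mul(f, 6), 2), 2) = Pow(Add(Mul(-3, 6), 2), 2) = Pow(Add(-18, 2), 2) = Pow(-16, 2) = 256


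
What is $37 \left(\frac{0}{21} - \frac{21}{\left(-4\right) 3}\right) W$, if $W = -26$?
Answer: $- \frac{3367}{2} \approx -1683.5$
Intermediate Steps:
$37 \left(\frac{0}{21} - \frac{21}{\left(-4\right) 3}\right) W = 37 \left(\frac{0}{21} - \frac{21}{\left(-4\right) 3}\right) \left(-26\right) = 37 \left(0 \cdot \frac{1}{21} - \frac{21}{-12}\right) \left(-26\right) = 37 \left(0 - - \frac{7}{4}\right) \left(-26\right) = 37 \left(0 + \frac{7}{4}\right) \left(-26\right) = 37 \cdot \frac{7}{4} \left(-26\right) = \frac{259}{4} \left(-26\right) = - \frac{3367}{2}$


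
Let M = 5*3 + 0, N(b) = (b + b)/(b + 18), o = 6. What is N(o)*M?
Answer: 15/2 ≈ 7.5000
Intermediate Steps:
N(b) = 2*b/(18 + b) (N(b) = (2*b)/(18 + b) = 2*b/(18 + b))
M = 15 (M = 15 + 0 = 15)
N(o)*M = (2*6/(18 + 6))*15 = (2*6/24)*15 = (2*6*(1/24))*15 = (½)*15 = 15/2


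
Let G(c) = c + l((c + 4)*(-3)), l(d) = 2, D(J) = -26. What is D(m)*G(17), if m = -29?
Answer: -494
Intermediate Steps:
G(c) = 2 + c (G(c) = c + 2 = 2 + c)
D(m)*G(17) = -26*(2 + 17) = -26*19 = -494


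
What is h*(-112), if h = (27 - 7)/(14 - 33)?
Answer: 2240/19 ≈ 117.89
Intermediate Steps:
h = -20/19 (h = 20/(-19) = 20*(-1/19) = -20/19 ≈ -1.0526)
h*(-112) = -20/19*(-112) = 2240/19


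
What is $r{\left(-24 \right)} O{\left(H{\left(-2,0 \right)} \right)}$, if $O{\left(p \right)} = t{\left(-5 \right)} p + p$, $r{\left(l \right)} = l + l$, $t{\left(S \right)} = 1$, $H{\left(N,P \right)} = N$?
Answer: $192$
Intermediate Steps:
$r{\left(l \right)} = 2 l$
$O{\left(p \right)} = 2 p$ ($O{\left(p \right)} = 1 p + p = p + p = 2 p$)
$r{\left(-24 \right)} O{\left(H{\left(-2,0 \right)} \right)} = 2 \left(-24\right) 2 \left(-2\right) = \left(-48\right) \left(-4\right) = 192$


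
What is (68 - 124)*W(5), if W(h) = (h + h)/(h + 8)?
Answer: -560/13 ≈ -43.077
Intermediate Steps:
W(h) = 2*h/(8 + h) (W(h) = (2*h)/(8 + h) = 2*h/(8 + h))
(68 - 124)*W(5) = (68 - 124)*(2*5/(8 + 5)) = -112*5/13 = -56*10/13 = -560/13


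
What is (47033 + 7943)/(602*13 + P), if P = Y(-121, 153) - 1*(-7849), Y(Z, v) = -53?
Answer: 27488/7811 ≈ 3.5191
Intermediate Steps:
P = 7796 (P = -53 - 1*(-7849) = -53 + 7849 = 7796)
(47033 + 7943)/(602*13 + P) = (47033 + 7943)/(602*13 + 7796) = 54976/(7826 + 7796) = 54976/15622 = 54976*(1/15622) = 27488/7811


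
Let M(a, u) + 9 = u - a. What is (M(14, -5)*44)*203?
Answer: -250096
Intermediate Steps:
M(a, u) = -9 + u - a (M(a, u) = -9 + (u - a) = -9 + u - a)
(M(14, -5)*44)*203 = ((-9 - 5 - 1*14)*44)*203 = ((-9 - 5 - 14)*44)*203 = -28*44*203 = -1232*203 = -250096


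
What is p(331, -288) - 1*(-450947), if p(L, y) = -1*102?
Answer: 450845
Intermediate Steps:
p(L, y) = -102
p(331, -288) - 1*(-450947) = -102 - 1*(-450947) = -102 + 450947 = 450845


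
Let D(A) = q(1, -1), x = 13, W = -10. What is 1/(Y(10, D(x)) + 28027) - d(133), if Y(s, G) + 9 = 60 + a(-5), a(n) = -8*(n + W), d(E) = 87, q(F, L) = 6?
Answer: -2453225/28198 ≈ -87.000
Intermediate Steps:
D(A) = 6
a(n) = 80 - 8*n (a(n) = -8*(n - 10) = -8*(-10 + n) = 80 - 8*n)
Y(s, G) = 171 (Y(s, G) = -9 + (60 + (80 - 8*(-5))) = -9 + (60 + (80 + 40)) = -9 + (60 + 120) = -9 + 180 = 171)
1/(Y(10, D(x)) + 28027) - d(133) = 1/(171 + 28027) - 1*87 = 1/28198 - 87 = -2453225/28198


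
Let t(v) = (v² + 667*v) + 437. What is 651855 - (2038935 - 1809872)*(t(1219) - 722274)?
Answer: -361276824556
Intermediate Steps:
t(v) = 437 + v² + 667*v
651855 - (2038935 - 1809872)*(t(1219) - 722274) = 651855 - (2038935 - 1809872)*((437 + 1219² + 667*1219) - 722274) = 651855 - 229063*((437 + 1485961 + 813073) - 722274) = 651855 - 229063*(2299471 - 722274) = 651855 - 229063*1577197 = 651855 - 1*361277476411 = 651855 - 361277476411 = -361276824556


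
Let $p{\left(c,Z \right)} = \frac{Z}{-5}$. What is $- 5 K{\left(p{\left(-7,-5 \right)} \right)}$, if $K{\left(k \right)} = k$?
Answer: $-5$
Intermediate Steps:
$p{\left(c,Z \right)} = - \frac{Z}{5}$ ($p{\left(c,Z \right)} = Z \left(- \frac{1}{5}\right) = - \frac{Z}{5}$)
$- 5 K{\left(p{\left(-7,-5 \right)} \right)} = - 5 \left(\left(- \frac{1}{5}\right) \left(-5\right)\right) = \left(-5\right) 1 = -5$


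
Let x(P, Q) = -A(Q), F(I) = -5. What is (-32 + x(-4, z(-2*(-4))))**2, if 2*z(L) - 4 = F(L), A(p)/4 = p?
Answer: 900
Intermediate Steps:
A(p) = 4*p
z(L) = -1/2 (z(L) = 2 + (1/2)*(-5) = 2 - 5/2 = -1/2)
x(P, Q) = -4*Q
(-32 + x(-4, z(-2*(-4))))**2 = (-32 - 4*(-1/2))**2 = (-32 + 2)**2 = (-30)**2 = 900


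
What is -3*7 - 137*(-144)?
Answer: 19707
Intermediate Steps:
-3*7 - 137*(-144) = -21 + 19728 = 19707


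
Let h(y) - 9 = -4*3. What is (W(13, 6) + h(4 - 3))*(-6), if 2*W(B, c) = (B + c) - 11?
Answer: -6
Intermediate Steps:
W(B, c) = -11/2 + B/2 + c/2 (W(B, c) = ((B + c) - 11)/2 = (-11 + B + c)/2 = -11/2 + B/2 + c/2)
h(y) = -3 (h(y) = 9 - 4*3 = 9 - 12 = -3)
(W(13, 6) + h(4 - 3))*(-6) = ((-11/2 + (½)*13 + (½)*6) - 3)*(-6) = ((-11/2 + 13/2 + 3) - 3)*(-6) = (4 - 3)*(-6) = 1*(-6) = -6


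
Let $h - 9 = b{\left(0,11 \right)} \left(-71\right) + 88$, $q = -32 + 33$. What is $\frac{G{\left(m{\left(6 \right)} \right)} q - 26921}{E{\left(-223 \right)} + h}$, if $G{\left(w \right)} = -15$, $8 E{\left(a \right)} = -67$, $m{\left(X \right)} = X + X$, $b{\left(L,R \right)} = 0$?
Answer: $- \frac{215488}{709} \approx -303.93$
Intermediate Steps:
$m{\left(X \right)} = 2 X$
$E{\left(a \right)} = - \frac{67}{8}$ ($E{\left(a \right)} = \frac{1}{8} \left(-67\right) = - \frac{67}{8}$)
$q = 1$
$h = 97$ ($h = 9 + \left(0 \left(-71\right) + 88\right) = 9 + \left(0 + 88\right) = 9 + 88 = 97$)
$\frac{G{\left(m{\left(6 \right)} \right)} q - 26921}{E{\left(-223 \right)} + h} = \frac{\left(-15\right) 1 - 26921}{- \frac{67}{8} + 97} = \frac{-15 - 26921}{\frac{709}{8}} = \left(-26936\right) \frac{8}{709} = - \frac{215488}{709}$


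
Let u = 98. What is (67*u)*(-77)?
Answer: -505582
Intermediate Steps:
(67*u)*(-77) = (67*98)*(-77) = 6566*(-77) = -505582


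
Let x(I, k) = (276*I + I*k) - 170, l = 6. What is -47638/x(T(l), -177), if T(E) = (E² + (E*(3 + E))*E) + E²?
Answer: -23819/19517 ≈ -1.2204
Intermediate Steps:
T(E) = 2*E² + E²*(3 + E) (T(E) = (E² + E²*(3 + E)) + E² = 2*E² + E²*(3 + E))
x(I, k) = -170 + 276*I + I*k
-47638/x(T(l), -177) = -47638/(-170 + 276*(6²*(5 + 6)) + (6²*(5 + 6))*(-177)) = -47638/(-170 + 276*(36*11) + (36*11)*(-177)) = -47638/(-170 + 276*396 + 396*(-177)) = -47638/(-170 + 109296 - 70092) = -47638/39034 = -47638*1/39034 = -23819/19517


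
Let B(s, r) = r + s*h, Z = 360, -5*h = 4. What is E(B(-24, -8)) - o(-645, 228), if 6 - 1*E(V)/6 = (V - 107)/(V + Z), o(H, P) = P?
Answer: -176739/928 ≈ -190.45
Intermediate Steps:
h = -4/5 (h = -1/5*4 = -4/5 ≈ -0.80000)
B(s, r) = r - 4*s/5 (B(s, r) = r + s*(-4/5) = r - 4*s/5)
E(V) = 36 - 6*(-107 + V)/(360 + V) (E(V) = 36 - 6*(V - 107)/(V + 360) = 36 - 6*(-107 + V)/(360 + V))
E(B(-24, -8)) - o(-645, 228) = 6*(2267 + 5*(-8 - 4/5*(-24)))/(360 + (-8 - 4/5*(-24))) - 1*228 = 6*(2267 + 5*(-8 + 96/5))/(360 + (-8 + 96/5)) - 228 = 6*(2267 + 5*(56/5))/(360 + 56/5) - 228 = 6*(2267 + 56)/(1856/5) - 228 = 6*(5/1856)*2323 - 228 = 34845/928 - 228 = -176739/928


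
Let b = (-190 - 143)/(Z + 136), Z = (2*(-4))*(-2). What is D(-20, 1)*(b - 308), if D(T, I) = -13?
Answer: 612937/152 ≈ 4032.5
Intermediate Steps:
Z = 16 (Z = -8*(-2) = 16)
b = -333/152 (b = (-190 - 143)/(16 + 136) = -333/152 ≈ -2.1908)
D(-20, 1)*(b - 308) = -13*(-333/152 - 308) = -13*(-47149/152) = 612937/152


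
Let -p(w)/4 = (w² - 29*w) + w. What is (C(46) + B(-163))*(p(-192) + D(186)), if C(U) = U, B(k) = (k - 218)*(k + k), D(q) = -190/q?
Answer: -1952418270500/93 ≈ -2.0994e+10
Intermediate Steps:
p(w) = -4*w² + 112*w (p(w) = -4*((w² - 29*w) + w) = -4*(w² - 28*w) = -4*w² + 112*w)
B(k) = 2*k*(-218 + k) (B(k) = (-218 + k)*(2*k) = 2*k*(-218 + k))
(C(46) + B(-163))*(p(-192) + D(186)) = (46 + 2*(-163)*(-218 - 163))*(4*(-192)*(28 - 1*(-192)) - 190/186) = (46 + 2*(-163)*(-381))*(4*(-192)*(28 + 192) - 190*1/186) = (46 + 124206)*(4*(-192)*220 - 95/93) = 124252*(-168960 - 95/93) = 124252*(-15713375/93) = -1952418270500/93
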